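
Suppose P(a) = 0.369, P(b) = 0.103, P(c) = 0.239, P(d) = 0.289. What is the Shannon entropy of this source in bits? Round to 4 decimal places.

H = −Σ pᵢ log₂ pᵢ.
−0.369·log₂(0.369) = 0.5307
−0.103·log₂(0.103) = 0.3378
−0.239·log₂(0.239) = 0.4935
−0.289·log₂(0.289) = 0.5176
Sum ≈ 1.8796 → 1.8796 bits.

1.8796 bits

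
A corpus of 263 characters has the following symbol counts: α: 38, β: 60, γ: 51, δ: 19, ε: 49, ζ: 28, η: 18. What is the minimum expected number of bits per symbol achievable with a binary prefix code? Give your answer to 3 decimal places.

2.719 bits/symbol

Probabilities are the counts divided by 263.
Repeatedly combine the two least-probable nodes; the expected code length is the sum of the merged weights.
merge 18/263 + 19/263 → 37/263
merge 28/263 + 37/263 → 65/263
merge 38/263 + 49/263 → 87/263
merge 51/263 + 60/263 → 111/263
merge 65/263 + 87/263 → 152/263
merge 111/263 + 152/263 → 1
L = 37/263 + 65/263 + 87/263 + 111/263 + 152/263 + 1 = 715/263 ≈ 2.719 bits/symbol.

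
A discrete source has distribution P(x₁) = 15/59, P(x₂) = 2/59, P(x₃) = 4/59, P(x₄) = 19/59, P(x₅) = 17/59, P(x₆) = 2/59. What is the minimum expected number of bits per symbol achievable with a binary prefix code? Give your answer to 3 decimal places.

Repeatedly combine the two least-probable nodes; the expected code length is the sum of the merged weights.
merge 2/59 + 2/59 → 4/59
merge 4/59 + 4/59 → 8/59
merge 8/59 + 15/59 → 23/59
merge 17/59 + 19/59 → 36/59
merge 23/59 + 36/59 → 1
L = 4/59 + 8/59 + 23/59 + 36/59 + 1 = 130/59 ≈ 2.203 bits/symbol.

2.203 bits/symbol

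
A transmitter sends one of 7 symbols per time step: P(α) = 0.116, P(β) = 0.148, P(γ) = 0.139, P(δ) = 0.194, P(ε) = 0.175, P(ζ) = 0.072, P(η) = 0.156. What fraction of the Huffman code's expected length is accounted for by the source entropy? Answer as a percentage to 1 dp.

Entropy H = −Σ p log₂ p ≈ 2.7546 bits.
Huffman merges: 9/125+29/250→47/250; 139/1000+37/250→287/1000; 39/250+7/40→331/1000; 47/250+97/500→191/500; 287/1000+331/1000→309/500; 191/500+309/500→1. L = 1403/500 ≈ 2.8060.
Efficiency = H/L = 2.7546/2.8060 = 98.2%.

98.2%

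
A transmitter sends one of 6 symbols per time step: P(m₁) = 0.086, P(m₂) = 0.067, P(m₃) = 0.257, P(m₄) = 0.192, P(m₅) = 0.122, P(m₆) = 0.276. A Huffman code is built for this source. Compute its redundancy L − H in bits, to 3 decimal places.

Entropy H = −Σ p log₂ p ≈ 2.4094 bits.
Huffman merges: 67/1000+43/500→153/1000; 61/500+153/1000→11/40; 24/125+257/1000→449/1000; 11/40+69/250→551/1000; 449/1000+551/1000→1. L = 607/250 ≈ 2.4280.
L − H = 2.4280 − 2.4094 = 0.019 bits.

0.019 bits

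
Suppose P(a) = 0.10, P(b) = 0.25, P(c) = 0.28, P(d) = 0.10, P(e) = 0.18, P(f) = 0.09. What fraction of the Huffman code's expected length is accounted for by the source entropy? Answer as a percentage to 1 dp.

Entropy H = −Σ p log₂ p ≈ 2.4366 bits.
Huffman merges: 9/100+1/10→19/100; 1/10+9/50→7/25; 19/100+1/4→11/25; 7/25+7/25→14/25; 11/25+14/25→1. L = 247/100 ≈ 2.4700.
Efficiency = H/L = 2.4366/2.4700 = 98.6%.

98.6%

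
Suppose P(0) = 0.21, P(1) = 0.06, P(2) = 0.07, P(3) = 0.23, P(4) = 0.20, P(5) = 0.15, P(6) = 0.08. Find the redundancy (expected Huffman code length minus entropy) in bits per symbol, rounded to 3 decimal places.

Entropy H = −Σ p log₂ p ≈ 2.6390 bits.
Huffman merges: 3/50+7/100→13/100; 2/25+13/100→21/100; 3/20+1/5→7/20; 21/100+21/100→21/50; 23/100+7/20→29/50; 21/50+29/50→1. L = 269/100 ≈ 2.6900.
L − H = 2.6900 − 2.6390 = 0.051 bits.

0.051 bits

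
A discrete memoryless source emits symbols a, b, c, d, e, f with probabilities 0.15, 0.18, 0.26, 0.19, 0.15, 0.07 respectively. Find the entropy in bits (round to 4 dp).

2.4955 bits

H = −Σ pᵢ log₂ pᵢ.
−0.15·log₂(0.15) = 0.4105
−0.18·log₂(0.18) = 0.4453
−0.26·log₂(0.26) = 0.5053
−0.19·log₂(0.19) = 0.4552
−0.15·log₂(0.15) = 0.4105
−0.07·log₂(0.07) = 0.2686
Sum ≈ 2.4955 → 2.4955 bits.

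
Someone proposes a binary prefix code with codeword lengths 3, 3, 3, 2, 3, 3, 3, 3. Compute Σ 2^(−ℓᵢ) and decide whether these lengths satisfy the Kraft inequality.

With common denominator 2^3 = 8: Σ 2^(−ℓᵢ) = 1/8 + 1/8 + 1/8 + 2/8 + 1/8 + 1/8 + 1/8 + 1/8 = 9/8 = 1.125.
Kraft's inequality requires Σ ≤ 1; here Σ = 1.125 > 1, so no such prefix code exists.

1.125; no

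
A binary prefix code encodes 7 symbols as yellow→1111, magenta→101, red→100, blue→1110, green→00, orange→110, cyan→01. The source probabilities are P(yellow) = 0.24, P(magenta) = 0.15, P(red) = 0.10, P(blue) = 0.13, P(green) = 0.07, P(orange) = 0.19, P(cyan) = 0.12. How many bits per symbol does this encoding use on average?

L̄ = Σ pᵢ·ℓᵢ = 0.24·4 + 0.15·3 + 0.10·3 + 0.13·4 + 0.07·2 + 0.19·3 + 0.12·2 = 3.18 bits/symbol.

3.18 bits/symbol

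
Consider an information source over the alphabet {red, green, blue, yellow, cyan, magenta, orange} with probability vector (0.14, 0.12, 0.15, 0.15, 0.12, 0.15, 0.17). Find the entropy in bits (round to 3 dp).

2.797 bits

H = −Σ pᵢ log₂ pᵢ.
−0.14·log₂(0.14) = 0.3971
−0.12·log₂(0.12) = 0.3671
−0.15·log₂(0.15) = 0.4105
−0.15·log₂(0.15) = 0.4105
−0.12·log₂(0.12) = 0.3671
−0.15·log₂(0.15) = 0.4105
−0.17·log₂(0.17) = 0.4346
Sum ≈ 2.7975 → 2.797 bits.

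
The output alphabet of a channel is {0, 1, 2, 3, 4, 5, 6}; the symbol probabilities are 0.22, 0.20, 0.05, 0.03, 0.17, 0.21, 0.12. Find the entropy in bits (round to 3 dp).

H = −Σ pᵢ log₂ pᵢ.
−0.22·log₂(0.22) = 0.4806
−0.20·log₂(0.20) = 0.4644
−0.05·log₂(0.05) = 0.2161
−0.03·log₂(0.03) = 0.1518
−0.17·log₂(0.17) = 0.4346
−0.21·log₂(0.21) = 0.4728
−0.12·log₂(0.12) = 0.3671
Sum ≈ 2.5873 → 2.587 bits.

2.587 bits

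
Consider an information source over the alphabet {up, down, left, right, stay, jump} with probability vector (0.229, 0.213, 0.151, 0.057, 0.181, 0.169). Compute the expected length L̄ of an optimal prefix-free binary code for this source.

2.558 bits/symbol

Repeatedly combine the two least-probable nodes; the expected code length is the sum of the merged weights.
merge 57/1000 + 151/1000 → 26/125
merge 169/1000 + 181/1000 → 7/20
merge 26/125 + 213/1000 → 421/1000
merge 229/1000 + 7/20 → 579/1000
merge 421/1000 + 579/1000 → 1
L = 26/125 + 7/20 + 421/1000 + 579/1000 + 1 = 1279/500 = 2.558 bits/symbol.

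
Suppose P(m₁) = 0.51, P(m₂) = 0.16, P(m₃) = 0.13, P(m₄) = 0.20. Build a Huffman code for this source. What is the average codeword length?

1.78 bits/symbol

Repeatedly combine the two least-probable nodes; the expected code length is the sum of the merged weights.
merge 13/100 + 4/25 → 29/100
merge 1/5 + 29/100 → 49/100
merge 49/100 + 51/100 → 1
L = 29/100 + 49/100 + 1 = 89/50 = 1.78 bits/symbol.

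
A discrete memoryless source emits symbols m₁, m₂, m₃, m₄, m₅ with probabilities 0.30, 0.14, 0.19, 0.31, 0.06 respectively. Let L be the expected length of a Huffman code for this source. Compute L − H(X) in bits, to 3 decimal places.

Entropy H = −Σ p log₂ p ≈ 2.1408 bits.
Huffman merges: 3/50+7/50→1/5; 19/100+1/5→39/100; 3/10+31/100→61/100; 39/100+61/100→1. L = 11/5 ≈ 2.2000.
L − H = 2.2000 − 2.1408 = 0.059 bits.

0.059 bits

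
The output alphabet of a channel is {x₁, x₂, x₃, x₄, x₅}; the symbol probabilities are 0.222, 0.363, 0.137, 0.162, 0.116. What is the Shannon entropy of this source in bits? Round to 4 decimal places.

2.1915 bits

H = −Σ pᵢ log₂ pᵢ.
−0.222·log₂(0.222) = 0.4820
−0.363·log₂(0.363) = 0.5307
−0.137·log₂(0.137) = 0.3929
−0.162·log₂(0.162) = 0.4254
−0.116·log₂(0.116) = 0.3605
Sum ≈ 2.1915 → 2.1915 bits.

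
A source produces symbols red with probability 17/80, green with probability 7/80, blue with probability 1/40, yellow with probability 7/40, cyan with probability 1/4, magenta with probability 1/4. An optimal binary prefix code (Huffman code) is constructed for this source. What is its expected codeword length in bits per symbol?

2.4 bits/symbol

Repeatedly combine the two least-probable nodes; the expected code length is the sum of the merged weights.
merge 1/40 + 7/80 → 9/80
merge 9/80 + 7/40 → 23/80
merge 17/80 + 1/4 → 37/80
merge 1/4 + 23/80 → 43/80
merge 37/80 + 43/80 → 1
L = 9/80 + 23/80 + 37/80 + 43/80 + 1 = 12/5 = 2.4 bits/symbol.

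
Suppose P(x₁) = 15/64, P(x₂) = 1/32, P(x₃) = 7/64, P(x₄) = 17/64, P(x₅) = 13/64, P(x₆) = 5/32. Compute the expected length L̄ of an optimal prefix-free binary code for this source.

2.4375 bits/symbol

Repeatedly combine the two least-probable nodes; the expected code length is the sum of the merged weights.
merge 1/32 + 7/64 → 9/64
merge 9/64 + 5/32 → 19/64
merge 13/64 + 15/64 → 7/16
merge 17/64 + 19/64 → 9/16
merge 7/16 + 9/16 → 1
L = 9/64 + 19/64 + 7/16 + 9/16 + 1 = 39/16 = 2.4375 bits/symbol.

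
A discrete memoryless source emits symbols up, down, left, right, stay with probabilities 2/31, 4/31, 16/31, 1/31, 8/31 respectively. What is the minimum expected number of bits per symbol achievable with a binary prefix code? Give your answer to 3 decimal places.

Repeatedly combine the two least-probable nodes; the expected code length is the sum of the merged weights.
merge 1/31 + 2/31 → 3/31
merge 3/31 + 4/31 → 7/31
merge 7/31 + 8/31 → 15/31
merge 15/31 + 16/31 → 1
L = 3/31 + 7/31 + 15/31 + 1 = 56/31 ≈ 1.806 bits/symbol.

1.806 bits/symbol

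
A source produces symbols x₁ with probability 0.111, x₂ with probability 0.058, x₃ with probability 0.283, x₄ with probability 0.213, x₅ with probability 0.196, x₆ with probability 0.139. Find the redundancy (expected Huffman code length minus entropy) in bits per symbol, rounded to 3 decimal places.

0.040 bits

Entropy H = −Σ p log₂ p ≈ 2.4374 bits.
Huffman merges: 29/500+111/1000→169/1000; 139/1000+169/1000→77/250; 49/250+213/1000→409/1000; 283/1000+77/250→591/1000; 409/1000+591/1000→1. L = 2477/1000 ≈ 2.4770.
L − H = 2.4770 − 2.4374 = 0.040 bits.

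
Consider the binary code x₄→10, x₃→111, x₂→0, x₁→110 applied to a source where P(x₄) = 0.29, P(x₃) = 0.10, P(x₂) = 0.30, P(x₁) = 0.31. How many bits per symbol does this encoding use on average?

2.11 bits/symbol

L̄ = Σ pᵢ·ℓᵢ = 0.29·2 + 0.10·3 + 0.30·1 + 0.31·3 = 2.11 bits/symbol.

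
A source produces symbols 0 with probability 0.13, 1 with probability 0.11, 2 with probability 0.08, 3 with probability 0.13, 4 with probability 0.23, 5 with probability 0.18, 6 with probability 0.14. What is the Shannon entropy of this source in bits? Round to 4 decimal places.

2.7372 bits

H = −Σ pᵢ log₂ pᵢ.
−0.13·log₂(0.13) = 0.3826
−0.11·log₂(0.11) = 0.3503
−0.08·log₂(0.08) = 0.2915
−0.13·log₂(0.13) = 0.3826
−0.23·log₂(0.23) = 0.4877
−0.18·log₂(0.18) = 0.4453
−0.14·log₂(0.14) = 0.3971
Sum ≈ 2.7372 → 2.7372 bits.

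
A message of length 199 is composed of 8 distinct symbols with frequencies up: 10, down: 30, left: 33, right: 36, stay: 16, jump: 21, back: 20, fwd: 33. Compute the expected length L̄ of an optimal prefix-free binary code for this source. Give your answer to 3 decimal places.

Probabilities are the counts divided by 199.
Repeatedly combine the two least-probable nodes; the expected code length is the sum of the merged weights.
merge 10/199 + 16/199 → 26/199
merge 20/199 + 21/199 → 41/199
merge 26/199 + 30/199 → 56/199
merge 33/199 + 33/199 → 66/199
merge 36/199 + 41/199 → 77/199
merge 56/199 + 66/199 → 122/199
merge 77/199 + 122/199 → 1
L = 26/199 + 41/199 + 56/199 + 66/199 + 77/199 + 122/199 + 1 = 587/199 ≈ 2.950 bits/symbol.

2.950 bits/symbol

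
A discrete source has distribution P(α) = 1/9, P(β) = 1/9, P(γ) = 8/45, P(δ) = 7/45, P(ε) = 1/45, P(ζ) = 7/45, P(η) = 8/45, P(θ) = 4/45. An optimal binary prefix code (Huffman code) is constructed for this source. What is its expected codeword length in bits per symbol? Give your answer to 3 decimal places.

Repeatedly combine the two least-probable nodes; the expected code length is the sum of the merged weights.
merge 1/45 + 4/45 → 1/9
merge 1/9 + 1/9 → 2/9
merge 1/9 + 7/45 → 4/15
merge 7/45 + 8/45 → 1/3
merge 8/45 + 2/9 → 2/5
merge 4/15 + 1/3 → 3/5
merge 2/5 + 3/5 → 1
L = 1/9 + 2/9 + 4/15 + 1/3 + 2/5 + 3/5 + 1 = 44/15 ≈ 2.933 bits/symbol.

2.933 bits/symbol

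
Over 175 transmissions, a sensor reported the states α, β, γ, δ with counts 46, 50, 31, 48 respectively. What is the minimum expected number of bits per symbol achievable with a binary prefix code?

Probabilities are the counts divided by 175.
Repeatedly combine the two least-probable nodes; the expected code length is the sum of the merged weights.
merge 31/175 + 46/175 → 11/25
merge 48/175 + 2/7 → 14/25
merge 11/25 + 14/25 → 1
L = 11/25 + 14/25 + 1 = 2 bits/symbol.

2 bits/symbol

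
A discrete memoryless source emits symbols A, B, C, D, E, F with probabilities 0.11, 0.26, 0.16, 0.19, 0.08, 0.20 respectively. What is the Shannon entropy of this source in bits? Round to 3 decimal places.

2.490 bits

H = −Σ pᵢ log₂ pᵢ.
−0.11·log₂(0.11) = 0.3503
−0.26·log₂(0.26) = 0.5053
−0.16·log₂(0.16) = 0.4230
−0.19·log₂(0.19) = 0.4552
−0.08·log₂(0.08) = 0.2915
−0.20·log₂(0.20) = 0.4644
Sum ≈ 2.4897 → 2.490 bits.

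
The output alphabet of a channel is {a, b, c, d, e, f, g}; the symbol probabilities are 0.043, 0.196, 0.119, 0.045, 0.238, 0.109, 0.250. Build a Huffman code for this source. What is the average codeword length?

2.6 bits/symbol

Repeatedly combine the two least-probable nodes; the expected code length is the sum of the merged weights.
merge 43/1000 + 9/200 → 11/125
merge 11/125 + 109/1000 → 197/1000
merge 119/1000 + 49/250 → 63/200
merge 197/1000 + 119/500 → 87/200
merge 1/4 + 63/200 → 113/200
merge 87/200 + 113/200 → 1
L = 11/125 + 197/1000 + 63/200 + 87/200 + 113/200 + 1 = 13/5 = 2.6 bits/symbol.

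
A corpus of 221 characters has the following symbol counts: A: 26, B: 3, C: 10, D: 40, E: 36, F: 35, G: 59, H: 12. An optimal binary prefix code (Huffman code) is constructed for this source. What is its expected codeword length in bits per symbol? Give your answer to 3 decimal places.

Probabilities are the counts divided by 221.
Repeatedly combine the two least-probable nodes; the expected code length is the sum of the merged weights.
merge 3/221 + 10/221 → 1/17
merge 12/221 + 1/17 → 25/221
merge 25/221 + 2/17 → 3/13
merge 35/221 + 36/221 → 71/221
merge 40/221 + 3/13 → 7/17
merge 59/221 + 71/221 → 10/17
merge 7/17 + 10/17 → 1
L = 1/17 + 25/221 + 3/13 + 71/221 + 7/17 + 10/17 + 1 = 602/221 ≈ 2.724 bits/symbol.

2.724 bits/symbol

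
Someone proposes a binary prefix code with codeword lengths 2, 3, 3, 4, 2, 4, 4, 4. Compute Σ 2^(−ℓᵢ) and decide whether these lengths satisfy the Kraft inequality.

1; yes

With common denominator 2^4 = 16: Σ 2^(−ℓᵢ) = 4/16 + 2/16 + 2/16 + 1/16 + 4/16 + 1/16 + 1/16 + 1/16 = 16/16 = 1.
Kraft's inequality requires Σ ≤ 1; here Σ = 1 ≤ 1, so such a prefix code exists.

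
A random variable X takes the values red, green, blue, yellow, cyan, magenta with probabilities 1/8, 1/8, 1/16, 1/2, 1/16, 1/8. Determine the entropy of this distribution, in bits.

2.125 bits

Each probability is a power of 1/2, so log₂(1/p) is an integer.
H = Σ p·log₂(1/p) = 1/8·3 + 1/8·3 + 1/16·4 + 1/2·1 + 1/16·4 + 1/8·3 = 2.125 bits.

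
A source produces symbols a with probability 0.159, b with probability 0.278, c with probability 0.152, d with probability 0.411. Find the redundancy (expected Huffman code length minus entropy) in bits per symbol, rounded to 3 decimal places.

Entropy H = −Σ p log₂ p ≈ 1.8756 bits.
Huffman merges: 19/125+159/1000→311/1000; 139/500+311/1000→589/1000; 411/1000+589/1000→1. L = 19/10 ≈ 1.9000.
L − H = 1.9000 − 1.8756 = 0.024 bits.

0.024 bits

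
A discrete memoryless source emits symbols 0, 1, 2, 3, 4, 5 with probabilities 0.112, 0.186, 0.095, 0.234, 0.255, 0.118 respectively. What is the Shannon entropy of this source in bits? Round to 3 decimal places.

H = −Σ pᵢ log₂ pᵢ.
−0.112·log₂(0.112) = 0.3537
−0.186·log₂(0.186) = 0.4514
−0.095·log₂(0.095) = 0.3226
−0.234·log₂(0.234) = 0.4903
−0.255·log₂(0.255) = 0.5027
−0.118·log₂(0.118) = 0.3638
Sum ≈ 2.4846 → 2.485 bits.

2.485 bits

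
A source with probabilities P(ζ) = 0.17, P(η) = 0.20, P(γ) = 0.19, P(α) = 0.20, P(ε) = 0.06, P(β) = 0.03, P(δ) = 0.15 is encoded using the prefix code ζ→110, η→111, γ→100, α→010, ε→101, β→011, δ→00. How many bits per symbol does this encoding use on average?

L̄ = Σ pᵢ·ℓᵢ = 0.17·3 + 0.20·3 + 0.19·3 + 0.20·3 + 0.06·3 + 0.03·3 + 0.15·2 = 2.85 bits/symbol.

2.85 bits/symbol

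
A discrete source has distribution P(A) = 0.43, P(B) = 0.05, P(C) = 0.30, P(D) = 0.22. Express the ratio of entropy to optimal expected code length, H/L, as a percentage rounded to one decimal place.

Entropy H = −Σ p log₂ p ≈ 1.7413 bits.
Huffman merges: 1/20+11/50→27/100; 27/100+3/10→57/100; 43/100+57/100→1. L = 46/25 ≈ 1.8400.
Efficiency = H/L = 1.7413/1.8400 = 94.6%.

94.6%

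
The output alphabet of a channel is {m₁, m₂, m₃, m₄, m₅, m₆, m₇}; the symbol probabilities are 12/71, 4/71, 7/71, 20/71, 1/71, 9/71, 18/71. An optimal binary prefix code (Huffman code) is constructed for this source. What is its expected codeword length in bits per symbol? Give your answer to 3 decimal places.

Repeatedly combine the two least-probable nodes; the expected code length is the sum of the merged weights.
merge 1/71 + 4/71 → 5/71
merge 5/71 + 7/71 → 12/71
merge 9/71 + 12/71 → 21/71
merge 12/71 + 18/71 → 30/71
merge 20/71 + 21/71 → 41/71
merge 30/71 + 41/71 → 1
L = 5/71 + 12/71 + 21/71 + 30/71 + 41/71 + 1 = 180/71 ≈ 2.535 bits/symbol.

2.535 bits/symbol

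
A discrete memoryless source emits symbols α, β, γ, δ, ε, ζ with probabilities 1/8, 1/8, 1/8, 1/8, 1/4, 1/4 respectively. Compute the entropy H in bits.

Each probability is a power of 1/2, so log₂(1/p) is an integer.
H = Σ p·log₂(1/p) = 1/8·3 + 1/8·3 + 1/8·3 + 1/8·3 + 1/4·2 + 1/4·2 = 2.5 bits.

2.5 bits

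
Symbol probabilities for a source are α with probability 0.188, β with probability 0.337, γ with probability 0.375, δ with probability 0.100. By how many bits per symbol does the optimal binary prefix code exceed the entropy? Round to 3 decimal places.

0.068 bits

Entropy H = −Σ p log₂ p ≈ 1.8450 bits.
Huffman merges: 1/10+47/250→36/125; 36/125+337/1000→5/8; 3/8+5/8→1. L = 1913/1000 ≈ 1.9130.
L − H = 1.9130 − 1.8450 = 0.068 bits.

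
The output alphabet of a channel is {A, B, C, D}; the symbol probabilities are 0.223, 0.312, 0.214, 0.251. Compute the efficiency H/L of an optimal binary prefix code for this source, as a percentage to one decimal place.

99.2%

Entropy H = −Σ p log₂ p ≈ 1.9836 bits.
Huffman merges: 107/500+223/1000→437/1000; 251/1000+39/125→563/1000; 437/1000+563/1000→1. L = 2 ≈ 2.0000.
Efficiency = H/L = 1.9836/2.0000 = 99.2%.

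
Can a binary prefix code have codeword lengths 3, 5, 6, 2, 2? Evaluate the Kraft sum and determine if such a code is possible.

With common denominator 2^6 = 64: Σ 2^(−ℓᵢ) = 8/64 + 2/64 + 1/64 + 16/64 + 16/64 = 43/64 = 0.671875.
Kraft's inequality requires Σ ≤ 1; here Σ = 0.671875 ≤ 1, so such a prefix code exists.

0.671875; yes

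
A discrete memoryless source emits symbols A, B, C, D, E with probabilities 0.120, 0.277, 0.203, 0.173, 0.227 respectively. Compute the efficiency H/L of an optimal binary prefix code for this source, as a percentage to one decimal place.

99.0%

Entropy H = −Σ p log₂ p ≈ 2.2706 bits.
Huffman merges: 3/25+173/1000→293/1000; 203/1000+227/1000→43/100; 277/1000+293/1000→57/100; 43/100+57/100→1. L = 2293/1000 ≈ 2.2930.
Efficiency = H/L = 2.2706/2.2930 = 99.0%.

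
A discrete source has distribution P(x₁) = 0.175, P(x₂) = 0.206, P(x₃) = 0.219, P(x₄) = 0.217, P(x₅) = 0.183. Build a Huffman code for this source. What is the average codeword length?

2.358 bits/symbol

Repeatedly combine the two least-probable nodes; the expected code length is the sum of the merged weights.
merge 7/40 + 183/1000 → 179/500
merge 103/500 + 217/1000 → 423/1000
merge 219/1000 + 179/500 → 577/1000
merge 423/1000 + 577/1000 → 1
L = 179/500 + 423/1000 + 577/1000 + 1 = 1179/500 = 2.358 bits/symbol.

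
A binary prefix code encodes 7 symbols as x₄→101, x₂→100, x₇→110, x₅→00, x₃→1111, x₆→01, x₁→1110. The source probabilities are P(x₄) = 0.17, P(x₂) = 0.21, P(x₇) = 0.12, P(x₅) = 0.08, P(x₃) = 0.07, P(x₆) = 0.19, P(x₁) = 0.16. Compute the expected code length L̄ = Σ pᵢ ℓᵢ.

2.96 bits/symbol

L̄ = Σ pᵢ·ℓᵢ = 0.17·3 + 0.21·3 + 0.12·3 + 0.08·2 + 0.07·4 + 0.19·2 + 0.16·4 = 2.96 bits/symbol.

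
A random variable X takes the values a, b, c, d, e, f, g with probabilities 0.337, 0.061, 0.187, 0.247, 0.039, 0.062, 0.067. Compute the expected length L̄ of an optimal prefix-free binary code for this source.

2.458 bits/symbol

Repeatedly combine the two least-probable nodes; the expected code length is the sum of the merged weights.
merge 39/1000 + 61/1000 → 1/10
merge 31/500 + 67/1000 → 129/1000
merge 1/10 + 129/1000 → 229/1000
merge 187/1000 + 229/1000 → 52/125
merge 247/1000 + 337/1000 → 73/125
merge 52/125 + 73/125 → 1
L = 1/10 + 129/1000 + 229/1000 + 52/125 + 73/125 + 1 = 1229/500 = 2.458 bits/symbol.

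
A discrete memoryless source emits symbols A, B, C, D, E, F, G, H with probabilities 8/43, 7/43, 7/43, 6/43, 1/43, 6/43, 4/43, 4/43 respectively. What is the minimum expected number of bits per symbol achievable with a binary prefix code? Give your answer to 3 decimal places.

2.930 bits/symbol

Repeatedly combine the two least-probable nodes; the expected code length is the sum of the merged weights.
merge 1/43 + 4/43 → 5/43
merge 4/43 + 5/43 → 9/43
merge 6/43 + 6/43 → 12/43
merge 7/43 + 7/43 → 14/43
merge 8/43 + 9/43 → 17/43
merge 12/43 + 14/43 → 26/43
merge 17/43 + 26/43 → 1
L = 5/43 + 9/43 + 12/43 + 14/43 + 17/43 + 26/43 + 1 = 126/43 ≈ 2.930 bits/symbol.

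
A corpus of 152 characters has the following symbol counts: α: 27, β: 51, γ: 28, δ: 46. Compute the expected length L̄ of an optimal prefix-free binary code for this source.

Probabilities are the counts divided by 152.
Repeatedly combine the two least-probable nodes; the expected code length is the sum of the merged weights.
merge 27/152 + 7/38 → 55/152
merge 23/76 + 51/152 → 97/152
merge 55/152 + 97/152 → 1
L = 55/152 + 97/152 + 1 = 2 bits/symbol.

2 bits/symbol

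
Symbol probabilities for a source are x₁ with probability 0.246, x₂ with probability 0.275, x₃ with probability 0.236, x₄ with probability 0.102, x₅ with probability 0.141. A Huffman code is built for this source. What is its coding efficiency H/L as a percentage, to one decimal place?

99.7%

Entropy H = −Σ p log₂ p ≈ 2.2360 bits.
Huffman merges: 51/500+141/1000→243/1000; 59/250+243/1000→479/1000; 123/500+11/40→521/1000; 479/1000+521/1000→1. L = 2243/1000 ≈ 2.2430.
Efficiency = H/L = 2.2360/2.2430 = 99.7%.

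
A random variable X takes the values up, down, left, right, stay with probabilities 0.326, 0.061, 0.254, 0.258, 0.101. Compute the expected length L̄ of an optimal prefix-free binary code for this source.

Repeatedly combine the two least-probable nodes; the expected code length is the sum of the merged weights.
merge 61/1000 + 101/1000 → 81/500
merge 81/500 + 127/500 → 52/125
merge 129/500 + 163/500 → 73/125
merge 52/125 + 73/125 → 1
L = 81/500 + 52/125 + 73/125 + 1 = 1081/500 = 2.162 bits/symbol.

2.162 bits/symbol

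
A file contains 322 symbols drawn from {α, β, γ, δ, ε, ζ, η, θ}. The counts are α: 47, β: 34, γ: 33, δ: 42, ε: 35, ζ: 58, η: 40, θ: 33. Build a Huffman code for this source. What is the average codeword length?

Probabilities are the counts divided by 322.
Repeatedly combine the two least-probable nodes; the expected code length is the sum of the merged weights.
merge 33/322 + 33/322 → 33/161
merge 17/161 + 5/46 → 3/14
merge 20/161 + 3/23 → 41/161
merge 47/322 + 29/161 → 15/46
merge 33/161 + 3/14 → 135/322
merge 41/161 + 15/46 → 187/322
merge 135/322 + 187/322 → 1
L = 33/161 + 3/14 + 41/161 + 15/46 + 135/322 + 187/322 + 1 = 3 bits/symbol.

3 bits/symbol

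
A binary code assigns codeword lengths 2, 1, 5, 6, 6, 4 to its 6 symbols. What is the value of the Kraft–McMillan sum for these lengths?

0.875

With common denominator 2^6 = 64: Σ 2^(−ℓᵢ) = 16/64 + 32/64 + 2/64 + 1/64 + 1/64 + 4/64 = 56/64 = 0.875.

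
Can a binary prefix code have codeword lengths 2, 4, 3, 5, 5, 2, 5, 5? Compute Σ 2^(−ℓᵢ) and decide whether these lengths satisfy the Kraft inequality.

With common denominator 2^5 = 32: Σ 2^(−ℓᵢ) = 8/32 + 2/32 + 4/32 + 1/32 + 1/32 + 8/32 + 1/32 + 1/32 = 26/32 = 0.8125.
Kraft's inequality requires Σ ≤ 1; here Σ = 0.8125 ≤ 1, so such a prefix code exists.

0.8125; yes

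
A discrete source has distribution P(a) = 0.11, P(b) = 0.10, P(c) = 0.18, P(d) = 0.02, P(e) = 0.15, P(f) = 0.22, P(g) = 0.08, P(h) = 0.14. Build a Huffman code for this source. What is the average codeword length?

Repeatedly combine the two least-probable nodes; the expected code length is the sum of the merged weights.
merge 1/50 + 2/25 → 1/10
merge 1/10 + 1/10 → 1/5
merge 11/100 + 7/50 → 1/4
merge 3/20 + 9/50 → 33/100
merge 1/5 + 11/50 → 21/50
merge 1/4 + 33/100 → 29/50
merge 21/50 + 29/50 → 1
L = 1/10 + 1/5 + 1/4 + 33/100 + 21/50 + 29/50 + 1 = 72/25 = 2.88 bits/symbol.

2.88 bits/symbol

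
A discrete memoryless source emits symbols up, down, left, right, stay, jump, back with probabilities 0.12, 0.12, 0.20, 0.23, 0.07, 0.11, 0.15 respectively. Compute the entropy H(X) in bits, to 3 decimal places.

2.716 bits

H = −Σ pᵢ log₂ pᵢ.
−0.12·log₂(0.12) = 0.3671
−0.12·log₂(0.12) = 0.3671
−0.20·log₂(0.20) = 0.4644
−0.23·log₂(0.23) = 0.4877
−0.07·log₂(0.07) = 0.2686
−0.11·log₂(0.11) = 0.3503
−0.15·log₂(0.15) = 0.4105
Sum ≈ 2.7156 → 2.716 bits.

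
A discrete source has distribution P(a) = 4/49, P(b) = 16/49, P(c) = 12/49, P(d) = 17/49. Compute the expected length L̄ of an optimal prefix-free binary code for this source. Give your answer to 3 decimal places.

1.980 bits/symbol

Repeatedly combine the two least-probable nodes; the expected code length is the sum of the merged weights.
merge 4/49 + 12/49 → 16/49
merge 16/49 + 16/49 → 32/49
merge 17/49 + 32/49 → 1
L = 16/49 + 32/49 + 1 = 97/49 ≈ 1.980 bits/symbol.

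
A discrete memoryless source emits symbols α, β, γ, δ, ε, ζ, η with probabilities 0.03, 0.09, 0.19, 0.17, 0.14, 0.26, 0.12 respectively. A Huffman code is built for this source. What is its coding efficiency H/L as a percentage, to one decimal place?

98.3%

Entropy H = −Σ p log₂ p ≈ 2.6237 bits.
Huffman merges: 3/100+9/100→3/25; 3/25+3/25→6/25; 7/50+17/100→31/100; 19/100+6/25→43/100; 13/50+31/100→57/100; 43/100+57/100→1. L = 267/100 ≈ 2.6700.
Efficiency = H/L = 2.6237/2.6700 = 98.3%.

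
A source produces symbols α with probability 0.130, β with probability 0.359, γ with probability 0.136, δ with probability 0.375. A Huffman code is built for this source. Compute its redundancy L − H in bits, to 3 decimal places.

0.056 bits

Entropy H = −Σ p log₂ p ≈ 1.8353 bits.
Huffman merges: 13/100+17/125→133/500; 133/500+359/1000→5/8; 3/8+5/8→1. L = 1891/1000 ≈ 1.8910.
L − H = 1.8910 − 1.8353 = 0.056 bits.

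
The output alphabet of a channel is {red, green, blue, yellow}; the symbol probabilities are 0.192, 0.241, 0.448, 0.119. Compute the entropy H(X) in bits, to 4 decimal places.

H = −Σ pᵢ log₂ pᵢ.
−0.192·log₂(0.192) = 0.4571
−0.241·log₂(0.241) = 0.4947
−0.448·log₂(0.448) = 0.5190
−0.119·log₂(0.119) = 0.3654
Sum ≈ 1.8363 → 1.8363 bits.

1.8363 bits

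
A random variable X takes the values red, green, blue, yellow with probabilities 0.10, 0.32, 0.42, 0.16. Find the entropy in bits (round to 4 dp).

H = −Σ pᵢ log₂ pᵢ.
−0.10·log₂(0.10) = 0.3322
−0.32·log₂(0.32) = 0.5260
−0.42·log₂(0.42) = 0.5256
−0.16·log₂(0.16) = 0.4230
Sum ≈ 1.8069 → 1.8069 bits.

1.8069 bits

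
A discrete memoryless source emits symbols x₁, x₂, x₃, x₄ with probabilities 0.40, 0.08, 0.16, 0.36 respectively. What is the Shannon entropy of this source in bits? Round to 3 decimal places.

1.774 bits

H = −Σ pᵢ log₂ pᵢ.
−0.40·log₂(0.40) = 0.5288
−0.08·log₂(0.08) = 0.2915
−0.16·log₂(0.16) = 0.4230
−0.36·log₂(0.36) = 0.5306
Sum ≈ 1.7739 → 1.774 bits.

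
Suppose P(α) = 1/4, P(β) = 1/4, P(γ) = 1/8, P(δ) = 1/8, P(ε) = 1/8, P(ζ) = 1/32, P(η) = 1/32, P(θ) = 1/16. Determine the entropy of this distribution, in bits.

Each probability is a power of 1/2, so log₂(1/p) is an integer.
H = Σ p·log₂(1/p) = 1/4·2 + 1/4·2 + 1/8·3 + 1/8·3 + 1/8·3 + 1/32·5 + 1/32·5 + 1/16·4 = 2.6875 bits.

2.6875 bits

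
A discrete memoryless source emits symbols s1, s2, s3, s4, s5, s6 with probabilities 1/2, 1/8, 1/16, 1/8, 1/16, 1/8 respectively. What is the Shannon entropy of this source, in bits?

2.125 bits

Each probability is a power of 1/2, so log₂(1/p) is an integer.
H = Σ p·log₂(1/p) = 1/2·1 + 1/8·3 + 1/16·4 + 1/8·3 + 1/16·4 + 1/8·3 = 2.125 bits.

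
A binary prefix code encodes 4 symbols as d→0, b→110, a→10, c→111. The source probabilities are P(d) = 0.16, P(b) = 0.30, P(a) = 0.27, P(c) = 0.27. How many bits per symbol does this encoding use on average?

L̄ = Σ pᵢ·ℓᵢ = 0.16·1 + 0.30·3 + 0.27·2 + 0.27·3 = 2.41 bits/symbol.

2.41 bits/symbol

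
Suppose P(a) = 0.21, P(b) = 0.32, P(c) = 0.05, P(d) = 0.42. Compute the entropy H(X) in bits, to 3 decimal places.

H = −Σ pᵢ log₂ pᵢ.
−0.21·log₂(0.21) = 0.4728
−0.32·log₂(0.32) = 0.5260
−0.05·log₂(0.05) = 0.2161
−0.42·log₂(0.42) = 0.5256
Sum ≈ 1.7406 → 1.741 bits.

1.741 bits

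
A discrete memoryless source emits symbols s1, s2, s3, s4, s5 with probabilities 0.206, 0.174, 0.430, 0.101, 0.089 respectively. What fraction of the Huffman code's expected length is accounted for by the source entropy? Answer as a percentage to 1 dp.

97.8%

Entropy H = −Σ p log₂ p ≈ 2.0768 bits.
Huffman merges: 89/1000+101/1000→19/100; 87/500+19/100→91/250; 103/500+91/250→57/100; 43/100+57/100→1. L = 531/250 ≈ 2.1240.
Efficiency = H/L = 2.0768/2.1240 = 97.8%.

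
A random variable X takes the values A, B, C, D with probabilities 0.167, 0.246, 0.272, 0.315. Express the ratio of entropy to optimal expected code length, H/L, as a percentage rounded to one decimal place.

98.2%

Entropy H = −Σ p log₂ p ≈ 1.9648 bits.
Huffman merges: 167/1000+123/500→413/1000; 34/125+63/200→587/1000; 413/1000+587/1000→1. L = 2 ≈ 2.0000.
Efficiency = H/L = 1.9648/2.0000 = 98.2%.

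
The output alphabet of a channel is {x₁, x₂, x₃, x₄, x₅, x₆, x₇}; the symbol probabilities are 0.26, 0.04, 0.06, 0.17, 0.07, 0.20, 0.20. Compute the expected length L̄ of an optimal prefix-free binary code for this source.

2.61 bits/symbol

Repeatedly combine the two least-probable nodes; the expected code length is the sum of the merged weights.
merge 1/25 + 3/50 → 1/10
merge 7/100 + 1/10 → 17/100
merge 17/100 + 17/100 → 17/50
merge 1/5 + 1/5 → 2/5
merge 13/50 + 17/50 → 3/5
merge 2/5 + 3/5 → 1
L = 1/10 + 17/100 + 17/50 + 2/5 + 3/5 + 1 = 261/100 = 2.61 bits/symbol.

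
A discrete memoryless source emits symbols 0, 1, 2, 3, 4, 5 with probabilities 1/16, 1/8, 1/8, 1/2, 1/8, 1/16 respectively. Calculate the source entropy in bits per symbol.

Each probability is a power of 1/2, so log₂(1/p) is an integer.
H = Σ p·log₂(1/p) = 1/16·4 + 1/8·3 + 1/8·3 + 1/2·1 + 1/8·3 + 1/16·4 = 2.125 bits.

2.125 bits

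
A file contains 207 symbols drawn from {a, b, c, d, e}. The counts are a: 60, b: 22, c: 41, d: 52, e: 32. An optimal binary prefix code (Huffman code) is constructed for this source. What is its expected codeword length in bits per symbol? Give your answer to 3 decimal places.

2.261 bits/symbol

Probabilities are the counts divided by 207.
Repeatedly combine the two least-probable nodes; the expected code length is the sum of the merged weights.
merge 22/207 + 32/207 → 6/23
merge 41/207 + 52/207 → 31/69
merge 6/23 + 20/69 → 38/69
merge 31/69 + 38/69 → 1
L = 6/23 + 31/69 + 38/69 + 1 = 52/23 ≈ 2.261 bits/symbol.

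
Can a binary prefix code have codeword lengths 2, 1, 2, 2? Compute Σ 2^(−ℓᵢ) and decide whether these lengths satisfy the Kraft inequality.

1.25; no

With common denominator 2^2 = 4: Σ 2^(−ℓᵢ) = 1/4 + 2/4 + 1/4 + 1/4 = 5/4 = 1.25.
Kraft's inequality requires Σ ≤ 1; here Σ = 1.25 > 1, so no such prefix code exists.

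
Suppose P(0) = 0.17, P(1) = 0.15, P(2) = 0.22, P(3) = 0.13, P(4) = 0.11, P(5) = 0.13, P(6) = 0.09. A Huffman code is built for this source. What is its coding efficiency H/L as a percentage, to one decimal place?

Entropy H = −Σ p log₂ p ≈ 2.7539 bits.
Huffman merges: 9/100+11/100→1/5; 13/100+13/100→13/50; 3/20+17/100→8/25; 1/5+11/50→21/50; 13/50+8/25→29/50; 21/50+29/50→1. L = 139/50 ≈ 2.7800.
Efficiency = H/L = 2.7539/2.7800 = 99.1%.

99.1%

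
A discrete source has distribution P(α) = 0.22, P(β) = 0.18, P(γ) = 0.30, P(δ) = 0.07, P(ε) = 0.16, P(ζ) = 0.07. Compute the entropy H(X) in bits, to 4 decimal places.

H = −Σ pᵢ log₂ pᵢ.
−0.22·log₂(0.22) = 0.4806
−0.18·log₂(0.18) = 0.4453
−0.30·log₂(0.30) = 0.5211
−0.07·log₂(0.07) = 0.2686
−0.16·log₂(0.16) = 0.4230
−0.07·log₂(0.07) = 0.2686
Sum ≈ 2.4071 → 2.4071 bits.

2.4071 bits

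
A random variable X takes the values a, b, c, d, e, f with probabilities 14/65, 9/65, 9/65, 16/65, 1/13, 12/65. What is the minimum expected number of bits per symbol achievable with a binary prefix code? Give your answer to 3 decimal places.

Repeatedly combine the two least-probable nodes; the expected code length is the sum of the merged weights.
merge 1/13 + 9/65 → 14/65
merge 9/65 + 12/65 → 21/65
merge 14/65 + 14/65 → 28/65
merge 16/65 + 21/65 → 37/65
merge 28/65 + 37/65 → 1
L = 14/65 + 21/65 + 28/65 + 37/65 + 1 = 33/13 ≈ 2.538 bits/symbol.

2.538 bits/symbol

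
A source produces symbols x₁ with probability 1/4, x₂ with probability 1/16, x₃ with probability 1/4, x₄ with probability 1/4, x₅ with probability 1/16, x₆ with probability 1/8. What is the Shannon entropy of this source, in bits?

2.375 bits

Each probability is a power of 1/2, so log₂(1/p) is an integer.
H = Σ p·log₂(1/p) = 1/4·2 + 1/16·4 + 1/4·2 + 1/4·2 + 1/16·4 + 1/8·3 = 2.375 bits.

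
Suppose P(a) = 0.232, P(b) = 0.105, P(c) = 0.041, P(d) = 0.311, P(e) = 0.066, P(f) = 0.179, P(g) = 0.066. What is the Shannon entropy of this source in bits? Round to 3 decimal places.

2.505 bits

H = −Σ pᵢ log₂ pᵢ.
−0.232·log₂(0.232) = 0.4890
−0.105·log₂(0.105) = 0.3414
−0.041·log₂(0.041) = 0.1889
−0.311·log₂(0.311) = 0.5240
−0.066·log₂(0.066) = 0.2588
−0.179·log₂(0.179) = 0.4443
−0.066·log₂(0.066) = 0.2588
Sum ≈ 2.5053 → 2.505 bits.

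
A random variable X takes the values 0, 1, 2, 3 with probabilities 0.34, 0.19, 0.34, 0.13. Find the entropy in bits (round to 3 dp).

H = −Σ pᵢ log₂ pᵢ.
−0.34·log₂(0.34) = 0.5292
−0.19·log₂(0.19) = 0.4552
−0.34·log₂(0.34) = 0.5292
−0.13·log₂(0.13) = 0.3826
Sum ≈ 1.8962 → 1.896 bits.

1.896 bits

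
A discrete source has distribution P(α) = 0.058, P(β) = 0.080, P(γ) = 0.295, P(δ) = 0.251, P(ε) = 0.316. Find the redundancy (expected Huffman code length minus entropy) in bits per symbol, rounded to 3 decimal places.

0.063 bits

Entropy H = −Σ p log₂ p ≈ 2.0751 bits.
Huffman merges: 29/500+2/25→69/500; 69/500+251/1000→389/1000; 59/200+79/250→611/1000; 389/1000+611/1000→1. L = 1069/500 ≈ 2.1380.
L − H = 2.1380 − 2.0751 = 0.063 bits.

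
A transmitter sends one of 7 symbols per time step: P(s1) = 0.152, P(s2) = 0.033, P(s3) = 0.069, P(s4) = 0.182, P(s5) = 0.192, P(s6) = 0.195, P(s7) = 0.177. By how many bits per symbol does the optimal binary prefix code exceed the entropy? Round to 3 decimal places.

0.067 bits

Entropy H = −Σ p log₂ p ≈ 2.6482 bits.
Huffman merges: 33/1000+69/1000→51/500; 51/500+19/125→127/500; 177/1000+91/500→359/1000; 24/125+39/200→387/1000; 127/500+359/1000→613/1000; 387/1000+613/1000→1. L = 543/200 ≈ 2.7150.
L − H = 2.7150 − 2.6482 = 0.067 bits.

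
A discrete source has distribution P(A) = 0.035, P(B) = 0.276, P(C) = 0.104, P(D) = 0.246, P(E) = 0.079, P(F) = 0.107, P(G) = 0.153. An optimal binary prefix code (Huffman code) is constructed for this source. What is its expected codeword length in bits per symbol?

2.592 bits/symbol

Repeatedly combine the two least-probable nodes; the expected code length is the sum of the merged weights.
merge 7/200 + 79/1000 → 57/500
merge 13/125 + 107/1000 → 211/1000
merge 57/500 + 153/1000 → 267/1000
merge 211/1000 + 123/500 → 457/1000
merge 267/1000 + 69/250 → 543/1000
merge 457/1000 + 543/1000 → 1
L = 57/500 + 211/1000 + 267/1000 + 457/1000 + 543/1000 + 1 = 324/125 = 2.592 bits/symbol.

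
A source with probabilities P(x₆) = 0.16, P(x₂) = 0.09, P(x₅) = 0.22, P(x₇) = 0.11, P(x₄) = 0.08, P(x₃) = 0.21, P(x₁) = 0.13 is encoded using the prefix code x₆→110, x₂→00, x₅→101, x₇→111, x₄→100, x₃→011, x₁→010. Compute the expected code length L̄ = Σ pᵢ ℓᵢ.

2.91 bits/symbol

L̄ = Σ pᵢ·ℓᵢ = 0.16·3 + 0.09·2 + 0.22·3 + 0.11·3 + 0.08·3 + 0.21·3 + 0.13·3 = 2.91 bits/symbol.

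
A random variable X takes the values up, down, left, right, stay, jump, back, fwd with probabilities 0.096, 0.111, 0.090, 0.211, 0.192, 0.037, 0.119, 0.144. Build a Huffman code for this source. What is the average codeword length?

Repeatedly combine the two least-probable nodes; the expected code length is the sum of the merged weights.
merge 37/1000 + 9/100 → 127/1000
merge 12/125 + 111/1000 → 207/1000
merge 119/1000 + 127/1000 → 123/500
merge 18/125 + 24/125 → 42/125
merge 207/1000 + 211/1000 → 209/500
merge 123/500 + 42/125 → 291/500
merge 209/500 + 291/500 → 1
L = 127/1000 + 207/1000 + 123/500 + 42/125 + 209/500 + 291/500 + 1 = 729/250 = 2.916 bits/symbol.

2.916 bits/symbol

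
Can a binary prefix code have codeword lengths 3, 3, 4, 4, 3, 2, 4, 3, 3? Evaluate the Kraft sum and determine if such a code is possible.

With common denominator 2^4 = 16: Σ 2^(−ℓᵢ) = 2/16 + 2/16 + 1/16 + 1/16 + 2/16 + 4/16 + 1/16 + 2/16 + 2/16 = 17/16 = 1.0625.
Kraft's inequality requires Σ ≤ 1; here Σ = 1.0625 > 1, so no such prefix code exists.

1.0625; no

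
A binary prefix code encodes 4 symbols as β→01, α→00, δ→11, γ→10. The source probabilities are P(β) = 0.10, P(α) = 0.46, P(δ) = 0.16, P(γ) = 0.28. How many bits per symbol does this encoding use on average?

L̄ = Σ pᵢ·ℓᵢ = 0.10·2 + 0.46·2 + 0.16·2 + 0.28·2 = 2 bits/symbol.

2 bits/symbol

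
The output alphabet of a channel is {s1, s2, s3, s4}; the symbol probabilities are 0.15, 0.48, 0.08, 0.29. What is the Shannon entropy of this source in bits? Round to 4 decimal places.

1.7282 bits

H = −Σ pᵢ log₂ pᵢ.
−0.15·log₂(0.15) = 0.4105
−0.48·log₂(0.48) = 0.5083
−0.08·log₂(0.08) = 0.2915
−0.29·log₂(0.29) = 0.5179
Sum ≈ 1.7282 → 1.7282 bits.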